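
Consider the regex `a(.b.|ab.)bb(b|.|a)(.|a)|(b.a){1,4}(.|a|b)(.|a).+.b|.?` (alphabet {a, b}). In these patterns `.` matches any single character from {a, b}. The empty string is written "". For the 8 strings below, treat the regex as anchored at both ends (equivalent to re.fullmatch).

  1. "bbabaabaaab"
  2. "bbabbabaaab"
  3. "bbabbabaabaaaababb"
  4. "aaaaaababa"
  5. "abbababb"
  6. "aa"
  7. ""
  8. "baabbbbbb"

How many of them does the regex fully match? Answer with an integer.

1. "bbabaabaaab" → match
2. "bbabbabaaab" → match
3 → match
4. "aaaaaababa" → no match
5. "abbababb" → no match
6. "aa" → no match
7. "" → match
8. "baabbbbbb" → match
Total matched: 5

5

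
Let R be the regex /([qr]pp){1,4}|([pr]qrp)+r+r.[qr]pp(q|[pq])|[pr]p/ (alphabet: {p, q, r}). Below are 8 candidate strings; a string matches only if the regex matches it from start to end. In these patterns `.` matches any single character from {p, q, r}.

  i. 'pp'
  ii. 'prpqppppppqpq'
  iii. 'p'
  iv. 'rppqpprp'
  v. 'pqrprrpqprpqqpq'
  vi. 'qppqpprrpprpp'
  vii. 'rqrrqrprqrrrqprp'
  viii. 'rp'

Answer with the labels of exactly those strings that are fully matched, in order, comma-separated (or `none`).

i → match
ii → no match
iii → no match
iv → no match
v → no match
vi → no match
vii → no match
viii → match

i, viii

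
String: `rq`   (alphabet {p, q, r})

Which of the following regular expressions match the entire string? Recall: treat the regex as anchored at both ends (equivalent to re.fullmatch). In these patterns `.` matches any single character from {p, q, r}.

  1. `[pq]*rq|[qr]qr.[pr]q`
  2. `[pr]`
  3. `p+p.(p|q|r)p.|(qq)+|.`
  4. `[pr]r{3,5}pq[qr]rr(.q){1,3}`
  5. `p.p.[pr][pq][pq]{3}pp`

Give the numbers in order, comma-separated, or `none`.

1

1 → match
2 → no match
3 → no match
4 → no match
5 → no match — must start with `p`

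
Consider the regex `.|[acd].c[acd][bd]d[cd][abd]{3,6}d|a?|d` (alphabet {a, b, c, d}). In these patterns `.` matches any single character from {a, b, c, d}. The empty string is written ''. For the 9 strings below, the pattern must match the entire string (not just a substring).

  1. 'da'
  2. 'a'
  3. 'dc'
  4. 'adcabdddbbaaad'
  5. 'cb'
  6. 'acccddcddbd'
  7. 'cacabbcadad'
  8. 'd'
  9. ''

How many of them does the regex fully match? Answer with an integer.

1 → no match
2 → match
3 → no match
4 → match
5 → no match
6 → match
7 → no match
8 → match
9 → match
Total matched: 5

5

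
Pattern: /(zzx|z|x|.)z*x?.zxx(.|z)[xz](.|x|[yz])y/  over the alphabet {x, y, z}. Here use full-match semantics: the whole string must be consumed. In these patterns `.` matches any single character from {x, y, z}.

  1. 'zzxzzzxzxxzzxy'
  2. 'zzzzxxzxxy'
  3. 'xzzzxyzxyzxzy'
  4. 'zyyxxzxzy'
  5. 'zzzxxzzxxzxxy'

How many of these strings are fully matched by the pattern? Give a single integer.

1 → match
2. 'zzzzxxzxxy' → match
3 → no match
4. 'zyyxxzxzy' → no match
5 → no match
Total matched: 2

2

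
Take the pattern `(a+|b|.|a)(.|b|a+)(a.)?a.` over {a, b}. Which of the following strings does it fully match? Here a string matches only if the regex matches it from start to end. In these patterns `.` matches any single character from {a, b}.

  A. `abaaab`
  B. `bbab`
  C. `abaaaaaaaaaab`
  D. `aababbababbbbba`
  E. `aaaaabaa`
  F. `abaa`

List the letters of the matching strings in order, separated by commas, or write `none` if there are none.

A → match
B → match
C → no match
D → no match
E → match
F → match

A, B, E, F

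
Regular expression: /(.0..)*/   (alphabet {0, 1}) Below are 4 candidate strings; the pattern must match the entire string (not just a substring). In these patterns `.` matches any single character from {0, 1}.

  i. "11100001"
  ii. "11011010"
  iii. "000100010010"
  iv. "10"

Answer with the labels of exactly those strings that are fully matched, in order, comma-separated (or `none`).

iii

i. "11100001" → no match
ii. "11011010" → no match
iii. "000100010010" → match
iv. "10" → no match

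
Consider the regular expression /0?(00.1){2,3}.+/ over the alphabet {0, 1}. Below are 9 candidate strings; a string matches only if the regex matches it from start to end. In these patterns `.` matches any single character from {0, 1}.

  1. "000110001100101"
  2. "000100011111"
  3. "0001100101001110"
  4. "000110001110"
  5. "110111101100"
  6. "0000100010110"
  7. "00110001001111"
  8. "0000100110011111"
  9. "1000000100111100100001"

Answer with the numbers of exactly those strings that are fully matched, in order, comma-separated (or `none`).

1 → match
2 → match
3 → no match
4 → match
5 → no match
6 → match
7 → match
8 → match
9 → no match

1, 2, 4, 6, 7, 8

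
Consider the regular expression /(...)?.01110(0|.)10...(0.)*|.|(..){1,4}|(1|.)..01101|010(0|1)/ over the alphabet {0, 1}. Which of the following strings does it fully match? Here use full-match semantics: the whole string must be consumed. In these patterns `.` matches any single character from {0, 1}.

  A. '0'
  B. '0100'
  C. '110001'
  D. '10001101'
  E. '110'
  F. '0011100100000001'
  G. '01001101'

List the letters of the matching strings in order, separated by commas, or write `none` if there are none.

A → match
B → match
C → match
D → match
E → no match
F → match
G → match

A, B, C, D, F, G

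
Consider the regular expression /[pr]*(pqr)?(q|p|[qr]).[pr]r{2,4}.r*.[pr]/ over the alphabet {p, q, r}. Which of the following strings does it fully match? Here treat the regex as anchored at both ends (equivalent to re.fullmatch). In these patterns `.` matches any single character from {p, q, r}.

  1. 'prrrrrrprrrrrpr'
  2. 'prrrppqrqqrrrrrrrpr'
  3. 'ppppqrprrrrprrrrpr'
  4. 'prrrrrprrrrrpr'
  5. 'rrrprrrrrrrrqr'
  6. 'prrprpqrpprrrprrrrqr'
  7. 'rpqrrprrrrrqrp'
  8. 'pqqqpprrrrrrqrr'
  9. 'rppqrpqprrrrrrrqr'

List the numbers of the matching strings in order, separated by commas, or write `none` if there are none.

1, 2, 3, 4, 5, 6, 7, 9

1 → match
2 → match
3 → match
4 → match
5 → match
6 → match
7 → match
8 → no match
9 → match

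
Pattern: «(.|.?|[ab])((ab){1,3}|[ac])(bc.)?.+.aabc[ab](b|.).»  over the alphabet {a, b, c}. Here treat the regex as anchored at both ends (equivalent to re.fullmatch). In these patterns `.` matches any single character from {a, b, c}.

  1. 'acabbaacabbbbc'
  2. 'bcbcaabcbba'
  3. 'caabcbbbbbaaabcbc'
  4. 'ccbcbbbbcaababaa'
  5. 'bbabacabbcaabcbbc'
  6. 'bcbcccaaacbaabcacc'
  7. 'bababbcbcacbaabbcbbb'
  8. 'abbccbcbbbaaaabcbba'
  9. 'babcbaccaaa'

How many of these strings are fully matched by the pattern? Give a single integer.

1 → no match
2 → match
3 → no match
4 → no match
5 → no match
6 → match
7 → no match
8 → match
9 → no match
Total matched: 3

3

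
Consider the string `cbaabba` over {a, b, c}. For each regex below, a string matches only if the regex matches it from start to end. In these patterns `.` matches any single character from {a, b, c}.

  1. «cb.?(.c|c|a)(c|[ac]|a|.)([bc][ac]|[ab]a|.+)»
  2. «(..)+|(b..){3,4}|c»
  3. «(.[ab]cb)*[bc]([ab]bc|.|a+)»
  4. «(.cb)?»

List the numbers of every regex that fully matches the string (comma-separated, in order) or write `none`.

1 → match
2 → no match
3 → no match
4 → no match

1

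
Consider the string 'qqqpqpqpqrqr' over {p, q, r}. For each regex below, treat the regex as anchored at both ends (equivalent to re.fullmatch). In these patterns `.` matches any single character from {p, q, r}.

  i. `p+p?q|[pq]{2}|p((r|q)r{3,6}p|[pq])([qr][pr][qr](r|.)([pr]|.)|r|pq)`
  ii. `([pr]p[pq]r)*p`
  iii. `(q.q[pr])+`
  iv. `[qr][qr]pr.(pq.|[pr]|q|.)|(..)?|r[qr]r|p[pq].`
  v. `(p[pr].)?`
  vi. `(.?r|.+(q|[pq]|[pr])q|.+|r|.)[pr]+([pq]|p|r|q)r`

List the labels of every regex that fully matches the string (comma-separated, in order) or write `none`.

iii, vi

i → no match
ii → no match — must end with 'p'
iii → match
iv → no match
v → no match
vi → match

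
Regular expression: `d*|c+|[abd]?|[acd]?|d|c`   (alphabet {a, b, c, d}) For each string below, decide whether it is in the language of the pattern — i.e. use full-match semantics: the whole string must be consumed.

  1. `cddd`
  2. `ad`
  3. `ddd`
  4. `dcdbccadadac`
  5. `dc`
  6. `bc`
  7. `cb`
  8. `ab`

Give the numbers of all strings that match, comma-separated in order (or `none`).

3

1 → no match
2 → no match
3 → match
4 → no match
5 → no match
6 → no match
7 → no match
8 → no match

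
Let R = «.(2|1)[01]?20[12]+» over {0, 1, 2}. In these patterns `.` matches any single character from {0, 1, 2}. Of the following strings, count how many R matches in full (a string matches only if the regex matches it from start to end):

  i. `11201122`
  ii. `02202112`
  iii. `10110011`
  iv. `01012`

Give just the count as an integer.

2

i → match
ii → match
iii → no match
iv → no match
Total matched: 2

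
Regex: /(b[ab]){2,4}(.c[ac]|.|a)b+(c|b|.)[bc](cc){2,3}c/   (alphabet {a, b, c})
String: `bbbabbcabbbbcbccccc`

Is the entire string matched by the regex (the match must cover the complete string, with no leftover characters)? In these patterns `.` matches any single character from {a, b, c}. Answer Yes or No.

No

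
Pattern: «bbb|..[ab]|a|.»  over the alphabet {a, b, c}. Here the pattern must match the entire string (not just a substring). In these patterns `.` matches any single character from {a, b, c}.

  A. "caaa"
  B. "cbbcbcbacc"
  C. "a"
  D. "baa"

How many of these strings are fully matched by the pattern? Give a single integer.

2

A → no match
B → no match
C → match
D → match
Total matched: 2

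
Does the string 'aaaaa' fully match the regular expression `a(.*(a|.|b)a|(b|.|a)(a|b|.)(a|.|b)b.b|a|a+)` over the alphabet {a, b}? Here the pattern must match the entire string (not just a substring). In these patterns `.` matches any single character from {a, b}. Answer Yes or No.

Yes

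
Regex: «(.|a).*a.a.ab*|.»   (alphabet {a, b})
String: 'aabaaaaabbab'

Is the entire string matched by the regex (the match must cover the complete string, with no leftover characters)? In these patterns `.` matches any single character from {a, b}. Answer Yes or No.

No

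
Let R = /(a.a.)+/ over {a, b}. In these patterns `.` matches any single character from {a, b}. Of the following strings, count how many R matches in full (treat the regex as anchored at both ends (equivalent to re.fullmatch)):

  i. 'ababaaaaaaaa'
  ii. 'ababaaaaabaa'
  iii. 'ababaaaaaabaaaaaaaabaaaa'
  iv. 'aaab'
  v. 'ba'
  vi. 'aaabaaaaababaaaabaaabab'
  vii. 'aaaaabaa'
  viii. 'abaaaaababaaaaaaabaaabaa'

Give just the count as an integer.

5

i → match
ii → match
iii → no match
iv → match
v → no match — must start with 'a'
vi → no match
vii → match
viii → match
Total matched: 5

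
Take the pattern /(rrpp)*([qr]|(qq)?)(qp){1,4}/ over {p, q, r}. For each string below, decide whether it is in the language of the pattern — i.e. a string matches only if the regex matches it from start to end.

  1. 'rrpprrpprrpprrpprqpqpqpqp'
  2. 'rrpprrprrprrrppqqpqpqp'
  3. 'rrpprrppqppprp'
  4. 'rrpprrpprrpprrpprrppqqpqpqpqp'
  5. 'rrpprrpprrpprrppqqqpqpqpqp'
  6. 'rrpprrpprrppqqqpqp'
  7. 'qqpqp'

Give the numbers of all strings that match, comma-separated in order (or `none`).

1 → match
2 → no match
3 → no match — must end with 'qp'
4 → match
5 → match
6 → match
7 → match

1, 4, 5, 6, 7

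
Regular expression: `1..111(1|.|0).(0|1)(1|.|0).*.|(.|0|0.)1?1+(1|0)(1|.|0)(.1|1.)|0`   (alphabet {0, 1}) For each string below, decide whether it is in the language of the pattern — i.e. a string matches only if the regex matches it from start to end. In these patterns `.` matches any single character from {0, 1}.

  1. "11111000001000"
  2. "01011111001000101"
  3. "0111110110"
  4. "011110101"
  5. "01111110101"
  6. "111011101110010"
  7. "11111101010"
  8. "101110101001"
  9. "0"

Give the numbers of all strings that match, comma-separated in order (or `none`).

3, 4, 5, 7, 9

1 → no match
2 → no match
3 → match
4 → match
5 → match
6 → no match
7 → match
8 → no match
9 → match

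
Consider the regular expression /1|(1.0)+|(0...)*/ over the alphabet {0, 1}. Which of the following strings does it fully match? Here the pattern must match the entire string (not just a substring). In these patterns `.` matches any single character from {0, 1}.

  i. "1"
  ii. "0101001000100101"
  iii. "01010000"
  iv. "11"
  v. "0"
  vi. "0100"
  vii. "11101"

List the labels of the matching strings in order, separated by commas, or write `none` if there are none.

i → match
ii → match
iii → match
iv → no match
v → no match
vi → match
vii → no match

i, ii, iii, vi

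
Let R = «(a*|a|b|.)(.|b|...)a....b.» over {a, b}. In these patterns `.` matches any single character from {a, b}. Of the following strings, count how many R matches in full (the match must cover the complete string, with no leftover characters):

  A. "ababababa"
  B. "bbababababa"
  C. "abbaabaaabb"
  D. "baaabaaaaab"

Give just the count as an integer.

A → match
B → match
C → match
D → no match
Total matched: 3

3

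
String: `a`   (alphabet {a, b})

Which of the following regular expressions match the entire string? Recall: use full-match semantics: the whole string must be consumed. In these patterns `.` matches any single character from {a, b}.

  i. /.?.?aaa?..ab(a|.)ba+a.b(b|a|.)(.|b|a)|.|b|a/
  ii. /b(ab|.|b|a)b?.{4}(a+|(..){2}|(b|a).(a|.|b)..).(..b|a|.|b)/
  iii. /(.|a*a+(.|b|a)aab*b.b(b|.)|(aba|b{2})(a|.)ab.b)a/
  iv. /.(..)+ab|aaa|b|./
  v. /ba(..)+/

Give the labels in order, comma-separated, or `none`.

i → match
ii → no match — must start with `b`
iii → no match
iv → match
v → no match — must start with `ba`

i, iv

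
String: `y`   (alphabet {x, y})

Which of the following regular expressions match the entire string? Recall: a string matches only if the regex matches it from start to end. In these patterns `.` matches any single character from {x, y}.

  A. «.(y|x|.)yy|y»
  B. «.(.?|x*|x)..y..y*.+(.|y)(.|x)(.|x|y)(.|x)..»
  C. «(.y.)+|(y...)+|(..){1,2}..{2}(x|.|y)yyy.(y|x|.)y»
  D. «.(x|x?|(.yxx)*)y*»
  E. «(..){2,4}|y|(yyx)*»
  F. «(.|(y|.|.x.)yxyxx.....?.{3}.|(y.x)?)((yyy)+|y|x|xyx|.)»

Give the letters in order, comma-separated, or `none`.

A, D, E, F

A → match
B → no match
C → no match
D → match
E → match
F → match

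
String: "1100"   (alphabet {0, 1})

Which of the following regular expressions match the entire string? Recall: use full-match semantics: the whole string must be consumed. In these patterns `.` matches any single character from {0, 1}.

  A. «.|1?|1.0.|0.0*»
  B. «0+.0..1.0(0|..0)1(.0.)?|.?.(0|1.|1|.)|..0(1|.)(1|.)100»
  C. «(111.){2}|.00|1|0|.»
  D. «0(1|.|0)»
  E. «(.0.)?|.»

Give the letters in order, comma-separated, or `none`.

A

A → match
B → no match
C → no match
D → no match — must start with "0"
E → no match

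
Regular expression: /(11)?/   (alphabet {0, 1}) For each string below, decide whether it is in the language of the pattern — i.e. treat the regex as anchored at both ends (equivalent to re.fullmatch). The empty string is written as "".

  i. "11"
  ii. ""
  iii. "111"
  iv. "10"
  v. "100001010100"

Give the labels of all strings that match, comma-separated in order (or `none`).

i. "11" → match
ii. "" → match
iii. "111" → no match
iv. "10" → no match
v. "100001010100" → no match

i, ii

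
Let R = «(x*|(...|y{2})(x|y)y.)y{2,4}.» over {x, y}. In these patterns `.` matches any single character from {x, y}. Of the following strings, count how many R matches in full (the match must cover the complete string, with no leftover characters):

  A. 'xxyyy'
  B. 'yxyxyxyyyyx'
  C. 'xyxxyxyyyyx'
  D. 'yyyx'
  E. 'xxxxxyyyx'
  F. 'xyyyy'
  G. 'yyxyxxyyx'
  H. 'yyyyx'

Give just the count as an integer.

7

A → match
B → match
C → match
D → match
E → match
F → match
G → no match
H → match
Total matched: 7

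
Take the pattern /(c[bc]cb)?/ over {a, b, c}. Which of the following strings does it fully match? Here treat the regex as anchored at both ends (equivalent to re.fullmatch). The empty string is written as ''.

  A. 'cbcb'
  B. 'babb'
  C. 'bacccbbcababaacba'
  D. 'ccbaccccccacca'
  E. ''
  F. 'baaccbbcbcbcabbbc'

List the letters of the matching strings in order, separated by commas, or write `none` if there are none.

A → match
B → no match
C → no match
D → no match
E → match
F → no match

A, E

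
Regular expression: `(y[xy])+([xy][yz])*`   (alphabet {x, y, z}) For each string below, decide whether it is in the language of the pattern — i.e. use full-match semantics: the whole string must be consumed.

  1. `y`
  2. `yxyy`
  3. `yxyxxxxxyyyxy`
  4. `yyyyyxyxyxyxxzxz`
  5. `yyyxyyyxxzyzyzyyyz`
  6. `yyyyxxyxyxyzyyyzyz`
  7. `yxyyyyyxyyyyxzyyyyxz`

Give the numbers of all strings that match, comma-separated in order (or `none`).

2, 4, 5, 7

1. `y` → no match
2. `yxyy` → match
3 → no match
4 → match
5 → match
6 → no match
7 → match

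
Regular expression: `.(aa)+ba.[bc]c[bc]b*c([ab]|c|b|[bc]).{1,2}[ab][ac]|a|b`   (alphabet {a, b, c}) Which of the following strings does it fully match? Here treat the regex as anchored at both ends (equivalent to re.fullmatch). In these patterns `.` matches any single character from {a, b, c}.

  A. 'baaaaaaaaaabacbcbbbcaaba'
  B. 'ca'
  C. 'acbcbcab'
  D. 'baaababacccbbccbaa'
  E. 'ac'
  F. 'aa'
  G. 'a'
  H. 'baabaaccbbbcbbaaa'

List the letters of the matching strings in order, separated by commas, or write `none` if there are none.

A, G, H

A → match
B → no match
C → no match
D → no match
E → no match
F → no match
G → match
H → match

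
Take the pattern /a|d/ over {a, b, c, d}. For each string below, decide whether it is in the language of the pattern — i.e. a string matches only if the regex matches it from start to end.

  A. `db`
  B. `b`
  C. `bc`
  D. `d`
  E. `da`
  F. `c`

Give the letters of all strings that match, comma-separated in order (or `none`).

D

A → no match
B → no match
C → no match
D → match
E → no match
F → no match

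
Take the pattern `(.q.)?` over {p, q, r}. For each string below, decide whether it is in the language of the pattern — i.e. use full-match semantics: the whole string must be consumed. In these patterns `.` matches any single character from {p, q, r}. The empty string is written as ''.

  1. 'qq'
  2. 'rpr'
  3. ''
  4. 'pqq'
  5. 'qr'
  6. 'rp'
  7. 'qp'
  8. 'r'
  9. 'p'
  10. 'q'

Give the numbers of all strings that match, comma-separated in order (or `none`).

1 → no match
2 → no match
3 → match
4 → match
5 → no match
6 → no match
7 → no match
8 → no match
9 → no match
10 → no match

3, 4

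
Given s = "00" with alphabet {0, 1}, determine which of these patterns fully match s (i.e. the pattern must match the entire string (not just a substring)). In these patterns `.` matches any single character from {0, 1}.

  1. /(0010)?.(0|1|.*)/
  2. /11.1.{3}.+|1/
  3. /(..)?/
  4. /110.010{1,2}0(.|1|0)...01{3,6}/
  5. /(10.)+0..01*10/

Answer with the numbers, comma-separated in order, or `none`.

1 → match
2 → no match
3 → match
4 → no match — must start with "110"
5 → no match — must start with "10"

1, 3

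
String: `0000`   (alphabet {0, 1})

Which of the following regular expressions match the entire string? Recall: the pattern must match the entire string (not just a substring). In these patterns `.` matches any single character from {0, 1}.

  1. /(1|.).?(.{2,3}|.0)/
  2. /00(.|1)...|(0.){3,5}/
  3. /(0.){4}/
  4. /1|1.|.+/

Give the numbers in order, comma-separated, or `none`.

1 → match
2 → no match
3 → no match
4 → match

1, 4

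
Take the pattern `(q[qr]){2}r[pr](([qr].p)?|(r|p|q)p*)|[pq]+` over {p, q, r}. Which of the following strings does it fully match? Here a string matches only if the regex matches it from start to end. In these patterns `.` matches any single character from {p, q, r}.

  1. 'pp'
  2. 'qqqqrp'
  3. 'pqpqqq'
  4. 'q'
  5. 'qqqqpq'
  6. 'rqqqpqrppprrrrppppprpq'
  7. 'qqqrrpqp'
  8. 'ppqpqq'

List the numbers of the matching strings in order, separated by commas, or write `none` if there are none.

1. 'pp' → match
2. 'qqqqrp' → match
3. 'pqpqqq' → match
4. 'q' → match
5. 'qqqqpq' → match
6 → no match
7. 'qqqrrpqp' → match
8. 'ppqpqq' → match

1, 2, 3, 4, 5, 7, 8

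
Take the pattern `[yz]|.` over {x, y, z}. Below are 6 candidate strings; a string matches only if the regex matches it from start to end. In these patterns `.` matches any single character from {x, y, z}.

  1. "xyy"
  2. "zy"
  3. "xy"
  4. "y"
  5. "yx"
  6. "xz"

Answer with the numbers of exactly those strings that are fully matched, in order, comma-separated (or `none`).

4

1 → no match
2 → no match
3 → no match
4 → match
5 → no match
6 → no match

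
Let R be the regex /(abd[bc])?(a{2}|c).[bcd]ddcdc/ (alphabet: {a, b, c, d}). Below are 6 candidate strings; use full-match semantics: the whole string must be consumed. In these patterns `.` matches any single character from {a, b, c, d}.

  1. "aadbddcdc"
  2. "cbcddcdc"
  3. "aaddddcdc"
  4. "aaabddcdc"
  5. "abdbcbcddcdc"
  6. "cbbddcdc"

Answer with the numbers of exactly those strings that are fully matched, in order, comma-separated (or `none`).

1, 2, 3, 4, 5, 6

1. "aadbddcdc" → match
2. "cbcddcdc" → match
3. "aaddddcdc" → match
4. "aaabddcdc" → match
5. "abdbcbcddcdc" → match
6. "cbbddcdc" → match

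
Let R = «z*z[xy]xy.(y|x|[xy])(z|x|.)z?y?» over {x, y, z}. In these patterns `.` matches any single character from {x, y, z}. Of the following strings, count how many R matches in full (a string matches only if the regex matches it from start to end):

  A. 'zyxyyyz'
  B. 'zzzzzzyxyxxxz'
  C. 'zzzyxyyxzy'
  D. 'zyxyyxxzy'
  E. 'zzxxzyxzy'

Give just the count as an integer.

4

A. 'zyxyyyz' → match
B → match
C. 'zzzyxyyxzy' → match
D. 'zyxyyxxzy' → match
E. 'zzxxzyxzy' → no match
Total matched: 4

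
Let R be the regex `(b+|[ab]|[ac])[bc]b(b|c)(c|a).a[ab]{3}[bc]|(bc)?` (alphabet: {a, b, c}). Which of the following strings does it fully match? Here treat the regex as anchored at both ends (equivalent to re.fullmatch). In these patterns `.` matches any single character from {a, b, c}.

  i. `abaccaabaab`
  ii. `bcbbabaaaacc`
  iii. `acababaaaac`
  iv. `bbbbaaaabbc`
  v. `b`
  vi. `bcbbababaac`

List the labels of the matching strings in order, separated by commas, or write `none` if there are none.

i → no match
ii → no match
iii → no match
iv → match
v → no match
vi → match

iv, vi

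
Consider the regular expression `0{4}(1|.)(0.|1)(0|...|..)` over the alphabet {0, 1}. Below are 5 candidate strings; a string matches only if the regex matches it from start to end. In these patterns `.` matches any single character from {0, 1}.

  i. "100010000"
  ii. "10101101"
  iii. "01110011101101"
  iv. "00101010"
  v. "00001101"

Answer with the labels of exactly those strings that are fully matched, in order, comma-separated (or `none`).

i → no match — must start with "0"
ii → no match — must start with "0"
iii → no match
iv → no match
v → match

v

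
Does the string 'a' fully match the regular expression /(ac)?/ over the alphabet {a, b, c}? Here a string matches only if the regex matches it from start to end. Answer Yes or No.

No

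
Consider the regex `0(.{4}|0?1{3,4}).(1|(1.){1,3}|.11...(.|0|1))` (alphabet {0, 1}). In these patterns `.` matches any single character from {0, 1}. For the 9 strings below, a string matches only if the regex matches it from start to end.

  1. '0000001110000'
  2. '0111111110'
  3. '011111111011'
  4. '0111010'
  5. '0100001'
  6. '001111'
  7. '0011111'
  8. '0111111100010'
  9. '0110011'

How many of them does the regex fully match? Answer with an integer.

7

1 → match
2 → match
3 → match
4 → match
5 → match
6 → no match
7 → match
8 → no match
9 → match
Total matched: 7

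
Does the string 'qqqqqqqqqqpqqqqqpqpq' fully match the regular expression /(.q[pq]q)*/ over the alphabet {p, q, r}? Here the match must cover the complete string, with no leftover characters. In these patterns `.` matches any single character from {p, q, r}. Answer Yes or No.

Yes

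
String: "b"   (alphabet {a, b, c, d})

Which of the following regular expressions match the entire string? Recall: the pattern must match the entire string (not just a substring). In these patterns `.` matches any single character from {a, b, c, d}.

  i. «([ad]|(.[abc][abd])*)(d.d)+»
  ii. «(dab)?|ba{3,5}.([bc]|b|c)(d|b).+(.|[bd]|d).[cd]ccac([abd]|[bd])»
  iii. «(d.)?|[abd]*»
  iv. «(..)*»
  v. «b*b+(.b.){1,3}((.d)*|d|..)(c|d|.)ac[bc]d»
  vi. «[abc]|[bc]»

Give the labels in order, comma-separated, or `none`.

i → no match — must end with "d"
ii → no match
iii → match
iv → no match
v → no match — must end with "d"
vi → match

iii, vi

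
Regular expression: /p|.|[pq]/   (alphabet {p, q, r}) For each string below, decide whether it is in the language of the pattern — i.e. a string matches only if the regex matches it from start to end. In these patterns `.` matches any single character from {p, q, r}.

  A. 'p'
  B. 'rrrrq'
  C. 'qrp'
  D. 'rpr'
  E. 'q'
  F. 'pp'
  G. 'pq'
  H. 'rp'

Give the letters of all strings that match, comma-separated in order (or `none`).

A → match
B → no match
C → no match
D → no match
E → match
F → no match
G → no match
H → no match

A, E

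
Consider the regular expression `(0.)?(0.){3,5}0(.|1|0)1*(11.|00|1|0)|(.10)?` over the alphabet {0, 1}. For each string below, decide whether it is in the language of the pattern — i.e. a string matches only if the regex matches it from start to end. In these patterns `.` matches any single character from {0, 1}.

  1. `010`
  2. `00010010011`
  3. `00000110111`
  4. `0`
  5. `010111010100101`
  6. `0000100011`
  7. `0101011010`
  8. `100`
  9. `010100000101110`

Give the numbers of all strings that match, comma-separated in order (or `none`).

1. `010` → match
2. `00010010011` → no match
3. `00000110111` → no match
4. `0` → no match
5 → no match
6. `0000100011` → no match
7. `0101011010` → no match
8. `100` → no match
9 → match

1, 9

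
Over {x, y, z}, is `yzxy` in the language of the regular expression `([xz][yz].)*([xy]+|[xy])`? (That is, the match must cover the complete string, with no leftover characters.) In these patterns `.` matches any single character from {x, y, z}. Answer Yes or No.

No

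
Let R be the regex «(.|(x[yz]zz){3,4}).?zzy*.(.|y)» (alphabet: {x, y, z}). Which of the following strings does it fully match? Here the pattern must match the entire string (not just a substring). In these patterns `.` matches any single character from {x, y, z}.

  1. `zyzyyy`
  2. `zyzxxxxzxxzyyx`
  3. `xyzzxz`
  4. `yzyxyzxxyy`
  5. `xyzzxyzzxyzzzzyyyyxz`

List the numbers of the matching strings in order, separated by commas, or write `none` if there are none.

1 → no match
2 → no match
3 → match
4 → no match
5 → match

3, 5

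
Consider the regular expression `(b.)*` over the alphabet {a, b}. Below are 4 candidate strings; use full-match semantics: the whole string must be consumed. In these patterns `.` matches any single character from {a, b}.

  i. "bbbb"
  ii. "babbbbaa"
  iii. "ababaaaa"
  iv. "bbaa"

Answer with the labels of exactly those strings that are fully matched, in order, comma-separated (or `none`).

i

i → match
ii → no match
iii → no match
iv → no match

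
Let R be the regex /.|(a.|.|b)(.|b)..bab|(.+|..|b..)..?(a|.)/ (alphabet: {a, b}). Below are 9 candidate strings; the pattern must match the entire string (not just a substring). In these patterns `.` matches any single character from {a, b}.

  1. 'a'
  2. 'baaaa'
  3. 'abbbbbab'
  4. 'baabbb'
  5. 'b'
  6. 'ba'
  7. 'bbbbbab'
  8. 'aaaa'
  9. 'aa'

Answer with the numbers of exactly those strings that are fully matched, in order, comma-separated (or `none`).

1, 2, 3, 4, 5, 7, 8

1 → match
2 → match
3 → match
4 → match
5 → match
6 → no match
7 → match
8 → match
9 → no match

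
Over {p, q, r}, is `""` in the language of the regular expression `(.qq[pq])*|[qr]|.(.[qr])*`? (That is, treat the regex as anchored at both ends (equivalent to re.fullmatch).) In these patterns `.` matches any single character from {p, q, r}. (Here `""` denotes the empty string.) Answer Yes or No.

Yes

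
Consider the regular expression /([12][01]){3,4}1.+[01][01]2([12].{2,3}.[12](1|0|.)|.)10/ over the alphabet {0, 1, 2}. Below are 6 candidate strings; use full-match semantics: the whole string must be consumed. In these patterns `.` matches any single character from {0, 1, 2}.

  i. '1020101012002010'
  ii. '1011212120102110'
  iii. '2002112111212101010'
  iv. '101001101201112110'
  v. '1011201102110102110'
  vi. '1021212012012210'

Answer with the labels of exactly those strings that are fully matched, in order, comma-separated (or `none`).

i → match
ii → no match
iii → no match
iv → no match
v → match
vi → match

i, v, vi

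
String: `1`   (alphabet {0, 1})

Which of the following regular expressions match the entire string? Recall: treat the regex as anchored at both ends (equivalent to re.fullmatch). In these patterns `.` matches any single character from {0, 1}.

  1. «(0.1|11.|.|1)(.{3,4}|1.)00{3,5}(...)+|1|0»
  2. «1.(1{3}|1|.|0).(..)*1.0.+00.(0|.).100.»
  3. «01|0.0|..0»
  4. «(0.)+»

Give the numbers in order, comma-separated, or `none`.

1 → match
2 → no match
3 → no match
4 → no match — must start with `0`

1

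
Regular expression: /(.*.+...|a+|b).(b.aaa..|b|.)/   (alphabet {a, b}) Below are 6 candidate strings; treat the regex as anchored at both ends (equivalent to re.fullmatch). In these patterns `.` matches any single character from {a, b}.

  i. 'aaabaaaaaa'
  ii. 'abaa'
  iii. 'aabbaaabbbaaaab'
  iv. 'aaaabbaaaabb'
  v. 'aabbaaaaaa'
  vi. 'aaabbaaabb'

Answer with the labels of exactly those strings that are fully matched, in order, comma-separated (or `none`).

i → match
ii → no match
iii → match
iv → match
v → match
vi → match

i, iii, iv, v, vi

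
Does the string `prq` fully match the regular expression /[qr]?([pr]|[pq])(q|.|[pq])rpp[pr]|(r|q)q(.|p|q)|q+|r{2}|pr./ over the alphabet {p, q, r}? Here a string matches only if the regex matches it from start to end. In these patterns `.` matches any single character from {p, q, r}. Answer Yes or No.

Yes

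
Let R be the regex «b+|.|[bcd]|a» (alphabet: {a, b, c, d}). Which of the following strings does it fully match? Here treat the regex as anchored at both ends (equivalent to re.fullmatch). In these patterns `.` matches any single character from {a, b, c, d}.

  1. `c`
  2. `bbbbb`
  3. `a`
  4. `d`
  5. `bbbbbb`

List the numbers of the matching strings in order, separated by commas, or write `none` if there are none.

1 → match
2 → match
3 → match
4 → match
5 → match

1, 2, 3, 4, 5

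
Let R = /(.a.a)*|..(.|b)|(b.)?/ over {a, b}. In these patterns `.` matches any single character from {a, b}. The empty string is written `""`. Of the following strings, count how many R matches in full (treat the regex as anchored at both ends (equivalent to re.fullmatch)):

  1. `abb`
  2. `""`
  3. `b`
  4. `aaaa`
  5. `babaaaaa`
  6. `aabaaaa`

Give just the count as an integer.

4

1. `abb` → match
2. `""` → match
3. `b` → no match
4. `aaaa` → match
5. `babaaaaa` → match
6. `aabaaaa` → no match
Total matched: 4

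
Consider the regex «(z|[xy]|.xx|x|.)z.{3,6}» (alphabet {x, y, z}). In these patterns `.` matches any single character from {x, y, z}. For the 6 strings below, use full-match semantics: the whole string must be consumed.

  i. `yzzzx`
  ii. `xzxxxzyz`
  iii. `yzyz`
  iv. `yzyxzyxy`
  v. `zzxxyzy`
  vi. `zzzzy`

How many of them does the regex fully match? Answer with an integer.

5

i → match
ii → match
iii → no match
iv → match
v → match
vi → match
Total matched: 5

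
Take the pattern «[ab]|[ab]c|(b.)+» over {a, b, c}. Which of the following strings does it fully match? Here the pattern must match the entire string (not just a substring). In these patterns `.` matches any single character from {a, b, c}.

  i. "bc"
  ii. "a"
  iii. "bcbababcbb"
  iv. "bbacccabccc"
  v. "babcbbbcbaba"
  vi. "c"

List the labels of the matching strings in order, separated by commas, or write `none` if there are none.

i, ii, iii, v

i → match
ii → match
iii → match
iv → no match
v → match
vi → no match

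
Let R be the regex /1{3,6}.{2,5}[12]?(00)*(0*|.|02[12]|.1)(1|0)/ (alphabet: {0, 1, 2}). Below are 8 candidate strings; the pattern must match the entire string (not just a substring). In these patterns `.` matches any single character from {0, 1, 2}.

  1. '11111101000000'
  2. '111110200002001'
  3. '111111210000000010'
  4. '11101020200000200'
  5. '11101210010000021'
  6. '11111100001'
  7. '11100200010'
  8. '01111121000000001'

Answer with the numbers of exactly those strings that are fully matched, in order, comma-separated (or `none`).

1, 3, 6, 7

1 → match
2 → no match
3 → match
4 → no match
5 → no match
6 → match
7 → match
8 → no match — must start with '1'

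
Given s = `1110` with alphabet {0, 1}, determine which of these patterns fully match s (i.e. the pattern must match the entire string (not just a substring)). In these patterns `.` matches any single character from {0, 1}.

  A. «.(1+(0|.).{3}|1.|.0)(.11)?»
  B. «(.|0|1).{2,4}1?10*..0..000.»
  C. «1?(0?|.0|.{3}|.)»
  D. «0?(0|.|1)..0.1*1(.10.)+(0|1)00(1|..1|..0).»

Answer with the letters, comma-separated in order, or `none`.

A → no match
B → no match
C → match
D → no match

C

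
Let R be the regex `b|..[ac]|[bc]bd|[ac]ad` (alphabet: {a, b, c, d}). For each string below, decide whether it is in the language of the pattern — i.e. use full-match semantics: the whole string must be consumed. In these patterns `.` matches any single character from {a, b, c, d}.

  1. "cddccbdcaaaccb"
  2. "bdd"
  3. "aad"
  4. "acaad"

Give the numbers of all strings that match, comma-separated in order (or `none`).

1 → no match
2 → no match
3 → match
4 → no match

3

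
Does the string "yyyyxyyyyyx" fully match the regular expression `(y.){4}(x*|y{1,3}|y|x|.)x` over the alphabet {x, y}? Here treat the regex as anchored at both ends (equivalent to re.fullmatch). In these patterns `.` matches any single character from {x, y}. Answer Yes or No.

No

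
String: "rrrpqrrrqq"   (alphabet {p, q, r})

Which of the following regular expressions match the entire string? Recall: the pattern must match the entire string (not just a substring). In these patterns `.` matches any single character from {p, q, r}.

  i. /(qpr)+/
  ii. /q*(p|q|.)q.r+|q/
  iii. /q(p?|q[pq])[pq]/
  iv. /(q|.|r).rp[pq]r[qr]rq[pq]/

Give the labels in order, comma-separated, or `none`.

iv

i → no match — must start with "qpr"
ii → no match
iii → no match — must start with "q"
iv → match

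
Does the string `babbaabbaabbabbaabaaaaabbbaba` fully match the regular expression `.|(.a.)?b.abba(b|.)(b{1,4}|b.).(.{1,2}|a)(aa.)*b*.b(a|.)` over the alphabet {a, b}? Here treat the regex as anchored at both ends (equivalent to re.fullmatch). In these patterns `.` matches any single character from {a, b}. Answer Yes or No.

Yes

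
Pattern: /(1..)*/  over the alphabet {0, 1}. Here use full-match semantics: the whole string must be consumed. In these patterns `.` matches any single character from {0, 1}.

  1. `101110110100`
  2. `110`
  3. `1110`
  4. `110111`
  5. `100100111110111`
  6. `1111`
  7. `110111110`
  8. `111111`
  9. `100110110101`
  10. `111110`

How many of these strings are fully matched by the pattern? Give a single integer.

8

1. `101110110100` → match
2. `110` → match
3. `1110` → no match
4. `110111` → match
5 → match
6. `1111` → no match
7. `110111110` → match
8. `111111` → match
9. `100110110101` → match
10. `111110` → match
Total matched: 8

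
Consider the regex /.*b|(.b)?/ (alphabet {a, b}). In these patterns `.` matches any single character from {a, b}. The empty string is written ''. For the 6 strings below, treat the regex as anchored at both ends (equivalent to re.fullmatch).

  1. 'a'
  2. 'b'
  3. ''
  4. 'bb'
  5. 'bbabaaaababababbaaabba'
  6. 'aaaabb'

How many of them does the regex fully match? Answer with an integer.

4

1. 'a' → no match
2. 'b' → match
3. '' → match
4. 'bb' → match
5 → no match
6. 'aaaabb' → match
Total matched: 4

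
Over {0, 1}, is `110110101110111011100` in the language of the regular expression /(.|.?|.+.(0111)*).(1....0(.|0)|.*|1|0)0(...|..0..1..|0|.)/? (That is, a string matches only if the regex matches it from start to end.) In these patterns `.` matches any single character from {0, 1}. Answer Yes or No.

Yes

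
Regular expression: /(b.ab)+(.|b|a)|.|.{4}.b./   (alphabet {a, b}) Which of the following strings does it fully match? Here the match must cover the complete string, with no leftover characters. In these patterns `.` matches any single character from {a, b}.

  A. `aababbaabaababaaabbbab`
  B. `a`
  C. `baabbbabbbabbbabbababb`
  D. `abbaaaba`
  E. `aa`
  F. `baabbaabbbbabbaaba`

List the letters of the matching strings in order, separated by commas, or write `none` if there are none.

A → no match
B → match
C → no match
D → no match
E → no match
F → no match

B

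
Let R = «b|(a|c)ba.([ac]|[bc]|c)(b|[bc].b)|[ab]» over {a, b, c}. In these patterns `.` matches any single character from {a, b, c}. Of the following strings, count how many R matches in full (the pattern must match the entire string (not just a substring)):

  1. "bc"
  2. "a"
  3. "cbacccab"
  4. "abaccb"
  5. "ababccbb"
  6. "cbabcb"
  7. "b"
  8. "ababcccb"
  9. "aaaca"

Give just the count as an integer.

7

1 → no match
2 → match
3 → match
4 → match
5 → match
6 → match
7 → match
8 → match
9 → no match
Total matched: 7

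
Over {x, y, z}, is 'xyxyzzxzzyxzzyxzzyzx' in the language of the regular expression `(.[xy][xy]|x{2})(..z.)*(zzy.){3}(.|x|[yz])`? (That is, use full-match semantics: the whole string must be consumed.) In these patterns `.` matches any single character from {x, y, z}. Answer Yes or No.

Yes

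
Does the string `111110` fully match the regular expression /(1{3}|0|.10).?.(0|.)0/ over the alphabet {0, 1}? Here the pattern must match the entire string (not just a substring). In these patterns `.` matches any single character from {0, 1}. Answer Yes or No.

Yes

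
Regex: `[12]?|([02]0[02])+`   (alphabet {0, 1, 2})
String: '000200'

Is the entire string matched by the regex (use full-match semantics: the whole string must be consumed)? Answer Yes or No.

Yes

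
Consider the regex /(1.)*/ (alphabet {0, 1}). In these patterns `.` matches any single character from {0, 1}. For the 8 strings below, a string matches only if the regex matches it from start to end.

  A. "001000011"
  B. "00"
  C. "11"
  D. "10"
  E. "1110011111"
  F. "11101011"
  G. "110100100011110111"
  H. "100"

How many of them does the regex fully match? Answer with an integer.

A → no match
B → no match
C → match
D → match
E → no match
F → match
G → no match
H → no match
Total matched: 3

3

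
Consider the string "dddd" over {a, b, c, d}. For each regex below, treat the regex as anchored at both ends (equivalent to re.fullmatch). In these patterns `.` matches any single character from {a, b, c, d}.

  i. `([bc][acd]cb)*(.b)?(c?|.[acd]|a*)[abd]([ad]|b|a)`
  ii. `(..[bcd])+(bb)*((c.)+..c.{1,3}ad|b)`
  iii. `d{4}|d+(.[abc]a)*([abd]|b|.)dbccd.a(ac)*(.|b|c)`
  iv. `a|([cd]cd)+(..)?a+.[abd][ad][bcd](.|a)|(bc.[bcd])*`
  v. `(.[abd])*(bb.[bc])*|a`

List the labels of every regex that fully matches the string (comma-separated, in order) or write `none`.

i, iii, v

i → match
ii → no match
iii → match
iv → no match
v → match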